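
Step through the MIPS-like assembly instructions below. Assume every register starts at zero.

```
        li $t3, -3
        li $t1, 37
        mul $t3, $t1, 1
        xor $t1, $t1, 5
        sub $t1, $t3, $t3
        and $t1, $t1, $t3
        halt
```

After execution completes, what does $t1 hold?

0

after li $t3, -3: $t3=-3
after li $t1, 37: $t1=37
after mul $t3, $t1, 1: $t3=37*1=37
after xor $t1, $t1, 5: $t1=37^5=32
after sub $t1, $t3, $t3: $t1=37-37=0
after and $t1, $t1, $t3: $t1=0&37=0
halt.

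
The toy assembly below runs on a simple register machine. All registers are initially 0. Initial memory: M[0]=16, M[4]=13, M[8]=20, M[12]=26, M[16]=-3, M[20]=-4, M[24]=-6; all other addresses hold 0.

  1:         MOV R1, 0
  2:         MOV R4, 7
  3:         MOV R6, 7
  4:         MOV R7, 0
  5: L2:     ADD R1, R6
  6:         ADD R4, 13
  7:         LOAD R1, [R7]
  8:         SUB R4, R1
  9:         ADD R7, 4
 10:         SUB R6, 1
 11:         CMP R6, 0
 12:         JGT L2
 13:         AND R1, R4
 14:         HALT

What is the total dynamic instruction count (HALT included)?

62

MOV R1, 0 → R1=0
MOV R4, 7 → R4=7
MOV R6, 7 → R6=7
MOV R7, 0 → R7=0
ADD R1, R6 → R1=0+7=7
ADD R4, 13 → R4=7+13=20
LOAD R1, [R7] → R1=M[0]=16
SUB R4, R1 → R4=20-16=4
ADD R7, 4 → R7=0+4=4
SUB R6, 1 → R6=7-1=6
CMP R6, 0  (cmp 6,0)
JGT L2: taken
ADD R1, R6 → R1=16+6=22
ADD R4, 13 → R4=4+13=17
LOAD R1, [R7] → R1=M[4]=13
SUB R4, R1 → R4=17-13=4
ADD R7, 4 → R7=4+4=8
SUB R6, 1 → R6=6-1=5
CMP R6, 0  (cmp 5,0)
JGT L2: taken
ADD R1, R6 → R1=13+5=18
ADD R4, 13 → R4=4+13=17
LOAD R1, [R7] → R1=M[8]=20
SUB R4, R1 → R4=17-20=-3
ADD R7, 4 → R7=8+4=12
SUB R6, 1 → R6=5-1=4
CMP R6, 0  (cmp 4,0)
JGT L2: taken
ADD R1, R6 → R1=20+4=24
ADD R4, 13 → R4=(-3)+13=10
LOAD R1, [R7] → R1=M[12]=26
SUB R4, R1 → R4=10-26=-16
ADD R7, 4 → R7=12+4=16
SUB R6, 1 → R6=4-1=3
CMP R6, 0  (cmp 3,0)
JGT L2: taken
ADD R1, R6 → R1=26+3=29
ADD R4, 13 → R4=(-16)+13=-3
LOAD R1, [R7] → R1=M[16]=-3
SUB R4, R1 → R4=(-3)-(-3)=0
ADD R7, 4 → R7=16+4=20
SUB R6, 1 → R6=3-1=2
CMP R6, 0  (cmp 2,0)
JGT L2: taken
ADD R1, R6 → R1=(-3)+2=-1
ADD R4, 13 → R4=0+13=13
LOAD R1, [R7] → R1=M[20]=-4
SUB R4, R1 → R4=13-(-4)=17
ADD R7, 4 → R7=20+4=24
SUB R6, 1 → R6=2-1=1
CMP R6, 0  (cmp 1,0)
JGT L2: taken
ADD R1, R6 → R1=(-4)+1=-3
ADD R4, 13 → R4=17+13=30
LOAD R1, [R7] → R1=M[24]=-6
SUB R4, R1 → R4=30-(-6)=36
ADD R7, 4 → R7=24+4=28
SUB R6, 1 → R6=1-1=0
CMP R6, 0  (cmp 0,0)
JGT L2: not taken
AND R1, R4 → R1=(-6)&36=32
halt.
Total executed instructions: 62.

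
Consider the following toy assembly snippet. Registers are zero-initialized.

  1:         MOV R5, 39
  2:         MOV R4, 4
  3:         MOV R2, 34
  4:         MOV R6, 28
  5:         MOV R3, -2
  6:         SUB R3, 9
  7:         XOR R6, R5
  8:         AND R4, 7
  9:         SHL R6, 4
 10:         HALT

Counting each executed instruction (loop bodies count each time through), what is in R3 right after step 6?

after MOV R5, 39: R5=39
after MOV R4, 4: R4=4
after MOV R2, 34: R2=34
after MOV R6, 28: R6=28
after MOV R3, -2: R3=-2
after SUB R3, 9: R3=(-2)-9=-11
After step 6: R3 = -11.

-11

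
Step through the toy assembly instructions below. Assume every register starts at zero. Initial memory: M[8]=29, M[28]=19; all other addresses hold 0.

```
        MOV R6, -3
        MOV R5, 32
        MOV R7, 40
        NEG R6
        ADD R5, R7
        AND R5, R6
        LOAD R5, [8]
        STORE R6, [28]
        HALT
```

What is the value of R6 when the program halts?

3

MOV R6, -3 → R6=-3
MOV R5, 32 → R5=32
MOV R7, 40 → R7=40
NEG R6 → R6=-(-3)=3
ADD R5, R7 → R5=32+40=72
AND R5, R6 → R5=72&3=0
LOAD R5, [8] → R5=M[8]=29
STORE R6, [28] → M[28]=3
halt.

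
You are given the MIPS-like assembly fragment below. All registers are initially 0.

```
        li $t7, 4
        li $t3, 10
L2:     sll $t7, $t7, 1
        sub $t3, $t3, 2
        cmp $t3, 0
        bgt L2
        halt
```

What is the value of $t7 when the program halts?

128

$t7=4
$t3=10
$t7=4<<1=8
$t3=10-2=8
cmp $t3, 0  (cmp 8,0)
bgt L2: taken
$t7=8<<1=16
$t3=8-2=6
cmp $t3, 0  (cmp 6,0)
bgt L2: taken
$t7=16<<1=32
$t3=6-2=4
cmp $t3, 0  (cmp 4,0)
bgt L2: taken
$t7=32<<1=64
$t3=4-2=2
cmp $t3, 0  (cmp 2,0)
bgt L2: taken
$t7=64<<1=128
$t3=2-2=0
cmp $t3, 0  (cmp 0,0)
bgt L2: not taken
halt.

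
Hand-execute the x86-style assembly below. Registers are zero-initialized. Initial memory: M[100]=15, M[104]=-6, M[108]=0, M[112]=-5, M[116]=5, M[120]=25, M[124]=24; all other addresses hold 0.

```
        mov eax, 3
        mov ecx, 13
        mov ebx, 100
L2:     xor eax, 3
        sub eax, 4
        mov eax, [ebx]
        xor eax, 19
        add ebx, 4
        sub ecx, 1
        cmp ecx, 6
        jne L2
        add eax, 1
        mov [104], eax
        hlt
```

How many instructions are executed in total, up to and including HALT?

mov eax, 3 → eax=3
mov ecx, 13 → ecx=13
mov ebx, 100 → ebx=100
xor eax, 3 → eax=3^3=0
sub eax, 4 → eax=0-4=-4
mov eax, [ebx] → eax=M[100]=15
xor eax, 19 → eax=15^19=28
add ebx, 4 → ebx=100+4=104
sub ecx, 1 → ecx=13-1=12
cmp ecx, 6  (cmp 12,6)
jne L2: taken
xor eax, 3 → eax=28^3=31
sub eax, 4 → eax=31-4=27
mov eax, [ebx] → eax=M[104]=-6
xor eax, 19 → eax=(-6)^19=-23
add ebx, 4 → ebx=104+4=108
sub ecx, 1 → ecx=12-1=11
cmp ecx, 6  (cmp 11,6)
jne L2: taken
xor eax, 3 → eax=(-23)^3=-22
sub eax, 4 → eax=(-22)-4=-26
mov eax, [ebx] → eax=M[108]=0
xor eax, 19 → eax=0^19=19
add ebx, 4 → ebx=108+4=112
sub ecx, 1 → ecx=11-1=10
cmp ecx, 6  (cmp 10,6)
jne L2: taken
xor eax, 3 → eax=19^3=16
sub eax, 4 → eax=16-4=12
mov eax, [ebx] → eax=M[112]=-5
xor eax, 19 → eax=(-5)^19=-24
add ebx, 4 → ebx=112+4=116
sub ecx, 1 → ecx=10-1=9
cmp ecx, 6  (cmp 9,6)
jne L2: taken
xor eax, 3 → eax=(-24)^3=-21
sub eax, 4 → eax=(-21)-4=-25
mov eax, [ebx] → eax=M[116]=5
xor eax, 19 → eax=5^19=22
add ebx, 4 → ebx=116+4=120
sub ecx, 1 → ecx=9-1=8
cmp ecx, 6  (cmp 8,6)
jne L2: taken
xor eax, 3 → eax=22^3=21
sub eax, 4 → eax=21-4=17
mov eax, [ebx] → eax=M[120]=25
xor eax, 19 → eax=25^19=10
add ebx, 4 → ebx=120+4=124
sub ecx, 1 → ecx=8-1=7
cmp ecx, 6  (cmp 7,6)
jne L2: taken
xor eax, 3 → eax=10^3=9
sub eax, 4 → eax=9-4=5
mov eax, [ebx] → eax=M[124]=24
xor eax, 19 → eax=24^19=11
add ebx, 4 → ebx=124+4=128
sub ecx, 1 → ecx=7-1=6
cmp ecx, 6  (cmp 6,6)
jne L2: not taken
add eax, 1 → eax=11+1=12
mov [104], eax → M[104]=12
halt.
Total executed instructions: 62.

62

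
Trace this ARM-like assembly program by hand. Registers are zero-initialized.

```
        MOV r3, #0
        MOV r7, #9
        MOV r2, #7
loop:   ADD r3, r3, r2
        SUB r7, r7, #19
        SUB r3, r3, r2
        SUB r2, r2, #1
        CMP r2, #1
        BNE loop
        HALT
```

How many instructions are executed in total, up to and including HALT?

40

MOV r3, #0 → r3=0
MOV r7, #9 → r7=9
MOV r2, #7 → r2=7
ADD r3, r3, r2 → r3=0+7=7
SUB r7, r7, #19 → r7=9-19=-10
SUB r3, r3, r2 → r3=7-7=0
SUB r2, r2, #1 → r2=7-1=6
CMP r2, #1  (cmp 6,1)
BNE loop: taken
ADD r3, r3, r2 → r3=0+6=6
SUB r7, r7, #19 → r7=(-10)-19=-29
SUB r3, r3, r2 → r3=6-6=0
SUB r2, r2, #1 → r2=6-1=5
CMP r2, #1  (cmp 5,1)
BNE loop: taken
ADD r3, r3, r2 → r3=0+5=5
SUB r7, r7, #19 → r7=(-29)-19=-48
SUB r3, r3, r2 → r3=5-5=0
SUB r2, r2, #1 → r2=5-1=4
CMP r2, #1  (cmp 4,1)
BNE loop: taken
ADD r3, r3, r2 → r3=0+4=4
SUB r7, r7, #19 → r7=(-48)-19=-67
SUB r3, r3, r2 → r3=4-4=0
SUB r2, r2, #1 → r2=4-1=3
CMP r2, #1  (cmp 3,1)
BNE loop: taken
ADD r3, r3, r2 → r3=0+3=3
SUB r7, r7, #19 → r7=(-67)-19=-86
SUB r3, r3, r2 → r3=3-3=0
SUB r2, r2, #1 → r2=3-1=2
CMP r2, #1  (cmp 2,1)
BNE loop: taken
ADD r3, r3, r2 → r3=0+2=2
SUB r7, r7, #19 → r7=(-86)-19=-105
SUB r3, r3, r2 → r3=2-2=0
SUB r2, r2, #1 → r2=2-1=1
CMP r2, #1  (cmp 1,1)
BNE loop: not taken
halt.
Total executed instructions: 40.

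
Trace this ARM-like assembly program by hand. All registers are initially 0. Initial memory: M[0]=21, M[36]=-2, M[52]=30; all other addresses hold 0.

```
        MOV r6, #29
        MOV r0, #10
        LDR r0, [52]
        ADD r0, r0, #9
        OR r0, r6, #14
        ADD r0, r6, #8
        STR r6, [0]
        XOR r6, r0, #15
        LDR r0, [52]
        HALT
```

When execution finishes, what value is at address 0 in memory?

29

MOV r6, #29 → r6=29
MOV r0, #10 → r0=10
LDR r0, [52] → r0=M[52]=30
ADD r0, r0, #9 → r0=30+9=39
OR r0, r6, #14 → r0=29|14=31
ADD r0, r6, #8 → r0=29+8=37
STR r6, [0] → M[0]=29
XOR r6, r0, #15 → r6=37^15=42
LDR r0, [52] → r0=M[52]=30
halt.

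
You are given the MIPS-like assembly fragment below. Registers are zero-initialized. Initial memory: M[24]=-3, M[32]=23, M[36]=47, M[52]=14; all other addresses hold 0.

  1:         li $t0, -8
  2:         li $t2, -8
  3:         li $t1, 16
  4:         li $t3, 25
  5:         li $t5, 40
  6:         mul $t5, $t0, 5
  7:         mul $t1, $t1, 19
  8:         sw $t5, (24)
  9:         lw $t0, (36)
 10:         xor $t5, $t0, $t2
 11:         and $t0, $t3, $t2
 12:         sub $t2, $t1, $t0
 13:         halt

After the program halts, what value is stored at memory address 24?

$t0=-8
$t2=-8
$t1=16
$t3=25
$t5=40
$t5=(-8)*5=-40
$t1=16*19=304
sw $t5, (24) → M[24]=-40
$t0=M[36]=47
$t5=47^(-8)=-41
$t0=25&(-8)=24
$t2=304-24=280
halt.

-40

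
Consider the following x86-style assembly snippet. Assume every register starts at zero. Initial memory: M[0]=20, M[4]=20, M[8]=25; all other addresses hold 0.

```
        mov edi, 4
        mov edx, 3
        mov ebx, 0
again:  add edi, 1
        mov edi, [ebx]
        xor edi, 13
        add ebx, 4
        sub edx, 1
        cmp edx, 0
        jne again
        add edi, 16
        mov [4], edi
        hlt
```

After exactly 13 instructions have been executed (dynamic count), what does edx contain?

2

mov edi, 4 → edi=4
mov edx, 3 → edx=3
mov ebx, 0 → ebx=0
add edi, 1 → edi=4+1=5
mov edi, [ebx] → edi=M[0]=20
xor edi, 13 → edi=20^13=25
add ebx, 4 → ebx=0+4=4
sub edx, 1 → edx=3-1=2
cmp edx, 0  (cmp 2,0)
jne again: taken
add edi, 1 → edi=25+1=26
mov edi, [ebx] → edi=M[4]=20
xor edi, 13 → edi=20^13=25
After step 13: edx = 2.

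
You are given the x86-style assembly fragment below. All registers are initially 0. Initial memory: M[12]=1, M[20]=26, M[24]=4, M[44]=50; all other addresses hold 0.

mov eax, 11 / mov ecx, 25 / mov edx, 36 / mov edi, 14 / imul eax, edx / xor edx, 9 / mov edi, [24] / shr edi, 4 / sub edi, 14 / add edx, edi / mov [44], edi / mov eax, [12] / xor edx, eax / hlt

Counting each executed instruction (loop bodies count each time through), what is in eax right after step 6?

after mov eax, 11: eax=11
after mov ecx, 25: ecx=25
after mov edx, 36: edx=36
after mov edi, 14: edi=14
after imul eax, edx: eax=11*36=396
after xor edx, 9: edx=36^9=45
After step 6: eax = 396.

396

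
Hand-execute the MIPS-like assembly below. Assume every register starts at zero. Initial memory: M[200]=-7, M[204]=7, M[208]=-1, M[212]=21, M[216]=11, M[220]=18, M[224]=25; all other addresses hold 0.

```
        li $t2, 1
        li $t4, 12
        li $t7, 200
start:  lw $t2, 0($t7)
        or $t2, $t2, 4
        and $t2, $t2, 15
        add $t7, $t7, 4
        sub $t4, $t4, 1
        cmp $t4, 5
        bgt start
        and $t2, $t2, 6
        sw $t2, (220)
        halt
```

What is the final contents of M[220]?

4

after li $t2, 1: $t2=1
after li $t4, 12: $t4=12
after li $t7, 200: $t7=200
after lw $t2, 0($t7): $t2=M[200]=-7
after or $t2, $t2, 4: $t2=(-7)|4=-3
after and $t2, $t2, 15: $t2=(-3)&15=13
after add $t7, $t7, 4: $t7=200+4=204
after sub $t4, $t4, 1: $t4=12-1=11
cmp $t4, 5  (cmp 11,5)
bgt start: taken
after lw $t2, 0($t7): $t2=M[204]=7
after or $t2, $t2, 4: $t2=7|4=7
after and $t2, $t2, 15: $t2=7&15=7
after add $t7, $t7, 4: $t7=204+4=208
after sub $t4, $t4, 1: $t4=11-1=10
cmp $t4, 5  (cmp 10,5)
bgt start: taken
after lw $t2, 0($t7): $t2=M[208]=-1
after or $t2, $t2, 4: $t2=(-1)|4=-1
after and $t2, $t2, 15: $t2=(-1)&15=15
after add $t7, $t7, 4: $t7=208+4=212
after sub $t4, $t4, 1: $t4=10-1=9
cmp $t4, 5  (cmp 9,5)
bgt start: taken
after lw $t2, 0($t7): $t2=M[212]=21
after or $t2, $t2, 4: $t2=21|4=21
after and $t2, $t2, 15: $t2=21&15=5
after add $t7, $t7, 4: $t7=212+4=216
after sub $t4, $t4, 1: $t4=9-1=8
cmp $t4, 5  (cmp 8,5)
bgt start: taken
after lw $t2, 0($t7): $t2=M[216]=11
after or $t2, $t2, 4: $t2=11|4=15
after and $t2, $t2, 15: $t2=15&15=15
after add $t7, $t7, 4: $t7=216+4=220
after sub $t4, $t4, 1: $t4=8-1=7
cmp $t4, 5  (cmp 7,5)
bgt start: taken
after lw $t2, 0($t7): $t2=M[220]=18
after or $t2, $t2, 4: $t2=18|4=22
after and $t2, $t2, 15: $t2=22&15=6
after add $t7, $t7, 4: $t7=220+4=224
after sub $t4, $t4, 1: $t4=7-1=6
cmp $t4, 5  (cmp 6,5)
bgt start: taken
after lw $t2, 0($t7): $t2=M[224]=25
after or $t2, $t2, 4: $t2=25|4=29
after and $t2, $t2, 15: $t2=29&15=13
after add $t7, $t7, 4: $t7=224+4=228
after sub $t4, $t4, 1: $t4=6-1=5
cmp $t4, 5  (cmp 5,5)
bgt start: not taken
after and $t2, $t2, 6: $t2=13&6=4
sw $t2, (220) → M[220]=4
halt.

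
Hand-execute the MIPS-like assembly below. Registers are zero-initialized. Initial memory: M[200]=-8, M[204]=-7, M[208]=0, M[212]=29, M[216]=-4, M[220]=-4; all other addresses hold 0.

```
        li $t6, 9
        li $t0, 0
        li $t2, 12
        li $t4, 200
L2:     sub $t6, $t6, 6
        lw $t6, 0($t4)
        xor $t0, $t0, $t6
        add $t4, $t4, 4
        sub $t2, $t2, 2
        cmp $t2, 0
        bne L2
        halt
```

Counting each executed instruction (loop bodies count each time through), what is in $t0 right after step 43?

28

$t6=9
$t0=0
$t2=12
$t4=200
$t6=9-6=3
$t6=M[200]=-8
$t0=0^(-8)=-8
$t4=200+4=204
$t2=12-2=10
cmp $t2, 0  (cmp 10,0)
bne L2: taken
$t6=(-8)-6=-14
$t6=M[204]=-7
$t0=(-8)^(-7)=1
$t4=204+4=208
$t2=10-2=8
cmp $t2, 0  (cmp 8,0)
bne L2: taken
$t6=(-7)-6=-13
$t6=M[208]=0
$t0=1^0=1
$t4=208+4=212
$t2=8-2=6
cmp $t2, 0  (cmp 6,0)
bne L2: taken
$t6=0-6=-6
$t6=M[212]=29
$t0=1^29=28
$t4=212+4=216
$t2=6-2=4
cmp $t2, 0  (cmp 4,0)
bne L2: taken
$t6=29-6=23
$t6=M[216]=-4
$t0=28^(-4)=-32
$t4=216+4=220
$t2=4-2=2
cmp $t2, 0  (cmp 2,0)
bne L2: taken
$t6=(-4)-6=-10
$t6=M[220]=-4
$t0=(-32)^(-4)=28
$t4=220+4=224
After step 43: $t0 = 28.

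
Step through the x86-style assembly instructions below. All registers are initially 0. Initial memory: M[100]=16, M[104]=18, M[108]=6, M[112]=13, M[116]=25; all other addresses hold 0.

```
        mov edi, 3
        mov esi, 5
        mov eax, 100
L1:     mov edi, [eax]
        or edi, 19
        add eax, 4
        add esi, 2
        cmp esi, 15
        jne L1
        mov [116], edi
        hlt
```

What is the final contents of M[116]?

mov edi, 3 → edi=3
mov esi, 5 → esi=5
mov eax, 100 → eax=100
mov edi, [eax] → edi=M[100]=16
or edi, 19 → edi=16|19=19
add eax, 4 → eax=100+4=104
add esi, 2 → esi=5+2=7
cmp esi, 15  (cmp 7,15)
jne L1: taken
mov edi, [eax] → edi=M[104]=18
or edi, 19 → edi=18|19=19
add eax, 4 → eax=104+4=108
add esi, 2 → esi=7+2=9
cmp esi, 15  (cmp 9,15)
jne L1: taken
mov edi, [eax] → edi=M[108]=6
or edi, 19 → edi=6|19=23
add eax, 4 → eax=108+4=112
add esi, 2 → esi=9+2=11
cmp esi, 15  (cmp 11,15)
jne L1: taken
mov edi, [eax] → edi=M[112]=13
or edi, 19 → edi=13|19=31
add eax, 4 → eax=112+4=116
add esi, 2 → esi=11+2=13
cmp esi, 15  (cmp 13,15)
jne L1: taken
mov edi, [eax] → edi=M[116]=25
or edi, 19 → edi=25|19=27
add eax, 4 → eax=116+4=120
add esi, 2 → esi=13+2=15
cmp esi, 15  (cmp 15,15)
jne L1: not taken
mov [116], edi → M[116]=27
halt.

27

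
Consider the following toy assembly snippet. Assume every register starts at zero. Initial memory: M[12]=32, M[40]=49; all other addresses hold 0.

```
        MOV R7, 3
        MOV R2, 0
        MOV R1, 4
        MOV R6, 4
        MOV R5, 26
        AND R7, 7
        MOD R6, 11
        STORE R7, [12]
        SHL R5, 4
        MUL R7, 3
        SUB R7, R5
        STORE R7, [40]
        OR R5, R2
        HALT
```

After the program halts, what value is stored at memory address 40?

R7=3
R2=0
R1=4
R6=4
R5=26
R7=3&7=3
R6=4%11=4
STORE R7, [12] → M[12]=3
R5=26<<4=416
R7=3*3=9
R7=9-416=-407
STORE R7, [40] → M[40]=-407
R5=416|0=416
halt.

-407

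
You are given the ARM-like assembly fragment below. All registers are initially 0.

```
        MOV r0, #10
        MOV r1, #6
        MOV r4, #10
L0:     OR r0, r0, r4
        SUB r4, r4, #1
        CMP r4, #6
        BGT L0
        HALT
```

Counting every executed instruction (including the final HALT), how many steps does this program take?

MOV r0, #10 → r0=10
MOV r1, #6 → r1=6
MOV r4, #10 → r4=10
OR r0, r0, r4 → r0=10|10=10
SUB r4, r4, #1 → r4=10-1=9
CMP r4, #6  (cmp 9,6)
BGT L0: taken
OR r0, r0, r4 → r0=10|9=11
SUB r4, r4, #1 → r4=9-1=8
CMP r4, #6  (cmp 8,6)
BGT L0: taken
OR r0, r0, r4 → r0=11|8=11
SUB r4, r4, #1 → r4=8-1=7
CMP r4, #6  (cmp 7,6)
BGT L0: taken
OR r0, r0, r4 → r0=11|7=15
SUB r4, r4, #1 → r4=7-1=6
CMP r4, #6  (cmp 6,6)
BGT L0: not taken
halt.
Total executed instructions: 20.

20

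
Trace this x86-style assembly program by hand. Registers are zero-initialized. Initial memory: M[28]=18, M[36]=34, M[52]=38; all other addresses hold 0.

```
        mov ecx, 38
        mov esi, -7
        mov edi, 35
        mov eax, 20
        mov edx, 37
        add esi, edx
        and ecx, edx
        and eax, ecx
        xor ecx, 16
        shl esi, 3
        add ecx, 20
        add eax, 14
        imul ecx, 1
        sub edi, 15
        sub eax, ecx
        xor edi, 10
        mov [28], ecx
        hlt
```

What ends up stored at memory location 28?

72

after mov ecx, 38: ecx=38
after mov esi, -7: esi=-7
after mov edi, 35: edi=35
after mov eax, 20: eax=20
after mov edx, 37: edx=37
after add esi, edx: esi=(-7)+37=30
after and ecx, edx: ecx=38&37=36
after and eax, ecx: eax=20&36=4
after xor ecx, 16: ecx=36^16=52
after shl esi, 3: esi=30<<3=240
after add ecx, 20: ecx=52+20=72
after add eax, 14: eax=4+14=18
after imul ecx, 1: ecx=72*1=72
after sub edi, 15: edi=35-15=20
after sub eax, ecx: eax=18-72=-54
after xor edi, 10: edi=20^10=30
mov [28], ecx → M[28]=72
halt.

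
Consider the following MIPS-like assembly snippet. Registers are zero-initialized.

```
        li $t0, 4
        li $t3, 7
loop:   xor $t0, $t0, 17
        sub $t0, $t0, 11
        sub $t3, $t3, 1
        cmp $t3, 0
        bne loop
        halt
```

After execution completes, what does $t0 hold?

-50

after li $t0, 4: $t0=4
after li $t3, 7: $t3=7
after xor $t0, $t0, 17: $t0=4^17=21
after sub $t0, $t0, 11: $t0=21-11=10
after sub $t3, $t3, 1: $t3=7-1=6
cmp $t3, 0  (cmp 6,0)
bne loop: taken
after xor $t0, $t0, 17: $t0=10^17=27
after sub $t0, $t0, 11: $t0=27-11=16
after sub $t3, $t3, 1: $t3=6-1=5
cmp $t3, 0  (cmp 5,0)
bne loop: taken
after xor $t0, $t0, 17: $t0=16^17=1
after sub $t0, $t0, 11: $t0=1-11=-10
after sub $t3, $t3, 1: $t3=5-1=4
cmp $t3, 0  (cmp 4,0)
bne loop: taken
after xor $t0, $t0, 17: $t0=(-10)^17=-25
after sub $t0, $t0, 11: $t0=(-25)-11=-36
after sub $t3, $t3, 1: $t3=4-1=3
cmp $t3, 0  (cmp 3,0)
bne loop: taken
after xor $t0, $t0, 17: $t0=(-36)^17=-51
after sub $t0, $t0, 11: $t0=(-51)-11=-62
after sub $t3, $t3, 1: $t3=3-1=2
cmp $t3, 0  (cmp 2,0)
bne loop: taken
after xor $t0, $t0, 17: $t0=(-62)^17=-45
after sub $t0, $t0, 11: $t0=(-45)-11=-56
after sub $t3, $t3, 1: $t3=2-1=1
cmp $t3, 0  (cmp 1,0)
bne loop: taken
after xor $t0, $t0, 17: $t0=(-56)^17=-39
after sub $t0, $t0, 11: $t0=(-39)-11=-50
after sub $t3, $t3, 1: $t3=1-1=0
cmp $t3, 0  (cmp 0,0)
bne loop: not taken
halt.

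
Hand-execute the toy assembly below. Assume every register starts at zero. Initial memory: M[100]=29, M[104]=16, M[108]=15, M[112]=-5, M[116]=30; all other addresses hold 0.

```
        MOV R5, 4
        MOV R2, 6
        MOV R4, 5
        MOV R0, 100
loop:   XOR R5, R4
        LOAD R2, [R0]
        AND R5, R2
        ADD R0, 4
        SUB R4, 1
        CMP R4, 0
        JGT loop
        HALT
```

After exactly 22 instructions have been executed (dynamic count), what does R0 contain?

112

R5=4
R2=6
R4=5
R0=100
R5=4^5=1
R2=M[100]=29
R5=1&29=1
R0=100+4=104
R4=5-1=4
CMP R4, 0  (cmp 4,0)
JGT loop: taken
R5=1^4=5
R2=M[104]=16
R5=5&16=0
R0=104+4=108
R4=4-1=3
CMP R4, 0  (cmp 3,0)
JGT loop: taken
R5=0^3=3
R2=M[108]=15
R5=3&15=3
R0=108+4=112
After step 22: R0 = 112.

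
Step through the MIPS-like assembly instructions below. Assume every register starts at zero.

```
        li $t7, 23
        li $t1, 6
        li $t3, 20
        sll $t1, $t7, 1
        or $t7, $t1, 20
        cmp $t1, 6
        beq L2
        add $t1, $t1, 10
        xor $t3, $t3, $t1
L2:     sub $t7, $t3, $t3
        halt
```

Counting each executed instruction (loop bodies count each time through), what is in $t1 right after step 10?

after li $t7, 23: $t7=23
after li $t1, 6: $t1=6
after li $t3, 20: $t3=20
after sll $t1, $t7, 1: $t1=23<<1=46
after or $t7, $t1, 20: $t7=46|20=62
cmp $t1, 6  (cmp 46,6)
beq L2: not taken
after add $t1, $t1, 10: $t1=46+10=56
after xor $t3, $t3, $t1: $t3=20^56=44
after sub $t7, $t3, $t3: $t7=44-44=0
After step 10: $t1 = 56.

56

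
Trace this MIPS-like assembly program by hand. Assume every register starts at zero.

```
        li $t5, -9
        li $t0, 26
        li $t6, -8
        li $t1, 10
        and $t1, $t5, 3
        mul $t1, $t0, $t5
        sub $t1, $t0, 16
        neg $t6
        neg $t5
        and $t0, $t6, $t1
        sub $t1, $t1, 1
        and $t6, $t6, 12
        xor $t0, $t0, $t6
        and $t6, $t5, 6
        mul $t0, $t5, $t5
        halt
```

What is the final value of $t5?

li $t5, -9 → $t5=-9
li $t0, 26 → $t0=26
li $t6, -8 → $t6=-8
li $t1, 10 → $t1=10
and $t1, $t5, 3 → $t1=(-9)&3=3
mul $t1, $t0, $t5 → $t1=26*(-9)=-234
sub $t1, $t0, 16 → $t1=26-16=10
neg $t6 → $t6=-(-8)=8
neg $t5 → $t5=-(-9)=9
and $t0, $t6, $t1 → $t0=8&10=8
sub $t1, $t1, 1 → $t1=10-1=9
and $t6, $t6, 12 → $t6=8&12=8
xor $t0, $t0, $t6 → $t0=8^8=0
and $t6, $t5, 6 → $t6=9&6=0
mul $t0, $t5, $t5 → $t0=9*9=81
halt.

9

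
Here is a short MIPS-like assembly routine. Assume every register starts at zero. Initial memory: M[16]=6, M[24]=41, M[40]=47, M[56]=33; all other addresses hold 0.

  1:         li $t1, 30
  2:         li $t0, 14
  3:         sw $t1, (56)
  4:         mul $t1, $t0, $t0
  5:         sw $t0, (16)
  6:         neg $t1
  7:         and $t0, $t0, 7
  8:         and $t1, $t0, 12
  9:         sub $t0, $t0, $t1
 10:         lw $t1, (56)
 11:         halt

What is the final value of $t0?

2

li $t1, 30 → $t1=30
li $t0, 14 → $t0=14
sw $t1, (56) → M[56]=30
mul $t1, $t0, $t0 → $t1=14*14=196
sw $t0, (16) → M[16]=14
neg $t1 → $t1=-(196)=-196
and $t0, $t0, 7 → $t0=14&7=6
and $t1, $t0, 12 → $t1=6&12=4
sub $t0, $t0, $t1 → $t0=6-4=2
lw $t1, (56) → $t1=M[56]=30
halt.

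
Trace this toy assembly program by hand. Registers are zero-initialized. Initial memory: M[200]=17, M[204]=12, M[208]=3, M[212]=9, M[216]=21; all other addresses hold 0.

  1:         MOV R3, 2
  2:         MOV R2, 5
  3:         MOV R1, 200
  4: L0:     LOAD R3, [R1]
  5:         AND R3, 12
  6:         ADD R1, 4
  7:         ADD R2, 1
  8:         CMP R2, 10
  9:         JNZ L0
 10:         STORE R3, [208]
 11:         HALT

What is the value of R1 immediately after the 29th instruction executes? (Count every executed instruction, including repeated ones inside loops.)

216

after MOV R3, 2: R3=2
after MOV R2, 5: R2=5
after MOV R1, 200: R1=200
after LOAD R3, [R1]: R3=M[200]=17
after AND R3, 12: R3=17&12=0
after ADD R1, 4: R1=200+4=204
after ADD R2, 1: R2=5+1=6
CMP R2, 10  (cmp 6,10)
JNZ L0: taken
after LOAD R3, [R1]: R3=M[204]=12
after AND R3, 12: R3=12&12=12
after ADD R1, 4: R1=204+4=208
after ADD R2, 1: R2=6+1=7
CMP R2, 10  (cmp 7,10)
JNZ L0: taken
after LOAD R3, [R1]: R3=M[208]=3
after AND R3, 12: R3=3&12=0
after ADD R1, 4: R1=208+4=212
after ADD R2, 1: R2=7+1=8
CMP R2, 10  (cmp 8,10)
JNZ L0: taken
after LOAD R3, [R1]: R3=M[212]=9
after AND R3, 12: R3=9&12=8
after ADD R1, 4: R1=212+4=216
after ADD R2, 1: R2=8+1=9
CMP R2, 10  (cmp 9,10)
JNZ L0: taken
after LOAD R3, [R1]: R3=M[216]=21
after AND R3, 12: R3=21&12=4
After step 29: R1 = 216.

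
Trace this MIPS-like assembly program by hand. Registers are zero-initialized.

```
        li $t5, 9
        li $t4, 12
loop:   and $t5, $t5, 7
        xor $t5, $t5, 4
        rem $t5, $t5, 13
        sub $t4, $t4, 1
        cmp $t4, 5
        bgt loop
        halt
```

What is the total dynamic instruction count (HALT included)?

45

li $t5, 9 → $t5=9
li $t4, 12 → $t4=12
and $t5, $t5, 7 → $t5=9&7=1
xor $t5, $t5, 4 → $t5=1^4=5
rem $t5, $t5, 13 → $t5=5%13=5
sub $t4, $t4, 1 → $t4=12-1=11
cmp $t4, 5  (cmp 11,5)
bgt loop: taken
and $t5, $t5, 7 → $t5=5&7=5
xor $t5, $t5, 4 → $t5=5^4=1
rem $t5, $t5, 13 → $t5=1%13=1
sub $t4, $t4, 1 → $t4=11-1=10
cmp $t4, 5  (cmp 10,5)
bgt loop: taken
and $t5, $t5, 7 → $t5=1&7=1
xor $t5, $t5, 4 → $t5=1^4=5
rem $t5, $t5, 13 → $t5=5%13=5
sub $t4, $t4, 1 → $t4=10-1=9
cmp $t4, 5  (cmp 9,5)
bgt loop: taken
and $t5, $t5, 7 → $t5=5&7=5
xor $t5, $t5, 4 → $t5=5^4=1
rem $t5, $t5, 13 → $t5=1%13=1
sub $t4, $t4, 1 → $t4=9-1=8
cmp $t4, 5  (cmp 8,5)
bgt loop: taken
and $t5, $t5, 7 → $t5=1&7=1
xor $t5, $t5, 4 → $t5=1^4=5
rem $t5, $t5, 13 → $t5=5%13=5
sub $t4, $t4, 1 → $t4=8-1=7
cmp $t4, 5  (cmp 7,5)
bgt loop: taken
and $t5, $t5, 7 → $t5=5&7=5
xor $t5, $t5, 4 → $t5=5^4=1
rem $t5, $t5, 13 → $t5=1%13=1
sub $t4, $t4, 1 → $t4=7-1=6
cmp $t4, 5  (cmp 6,5)
bgt loop: taken
and $t5, $t5, 7 → $t5=1&7=1
xor $t5, $t5, 4 → $t5=1^4=5
rem $t5, $t5, 13 → $t5=5%13=5
sub $t4, $t4, 1 → $t4=6-1=5
cmp $t4, 5  (cmp 5,5)
bgt loop: not taken
halt.
Total executed instructions: 45.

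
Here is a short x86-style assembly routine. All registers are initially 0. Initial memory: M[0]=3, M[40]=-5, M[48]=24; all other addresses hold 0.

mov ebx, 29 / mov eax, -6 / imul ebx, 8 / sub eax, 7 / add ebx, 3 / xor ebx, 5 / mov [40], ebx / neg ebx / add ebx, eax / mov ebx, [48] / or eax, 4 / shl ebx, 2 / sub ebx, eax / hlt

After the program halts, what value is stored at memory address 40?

238

mov ebx, 29 → ebx=29
mov eax, -6 → eax=-6
imul ebx, 8 → ebx=29*8=232
sub eax, 7 → eax=(-6)-7=-13
add ebx, 3 → ebx=232+3=235
xor ebx, 5 → ebx=235^5=238
mov [40], ebx → M[40]=238
neg ebx → ebx=-(238)=-238
add ebx, eax → ebx=(-238)+(-13)=-251
mov ebx, [48] → ebx=M[48]=24
or eax, 4 → eax=(-13)|4=-9
shl ebx, 2 → ebx=24<<2=96
sub ebx, eax → ebx=96-(-9)=105
halt.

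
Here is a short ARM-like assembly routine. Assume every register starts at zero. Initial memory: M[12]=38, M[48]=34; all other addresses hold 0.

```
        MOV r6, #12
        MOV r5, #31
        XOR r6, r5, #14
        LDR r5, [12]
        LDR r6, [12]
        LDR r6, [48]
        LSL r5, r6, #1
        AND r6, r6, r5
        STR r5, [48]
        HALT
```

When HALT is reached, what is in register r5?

MOV r6, #12 → r6=12
MOV r5, #31 → r5=31
XOR r6, r5, #14 → r6=31^14=17
LDR r5, [12] → r5=M[12]=38
LDR r6, [12] → r6=M[12]=38
LDR r6, [48] → r6=M[48]=34
LSL r5, r6, #1 → r5=34<<1=68
AND r6, r6, r5 → r6=34&68=0
STR r5, [48] → M[48]=68
halt.

68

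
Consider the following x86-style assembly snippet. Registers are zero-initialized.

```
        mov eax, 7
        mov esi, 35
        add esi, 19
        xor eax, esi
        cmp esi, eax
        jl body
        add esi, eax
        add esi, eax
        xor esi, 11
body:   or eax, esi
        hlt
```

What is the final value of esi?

mov eax, 7 → eax=7
mov esi, 35 → esi=35
add esi, 19 → esi=35+19=54
xor eax, esi → eax=7^54=49
cmp esi, eax  (cmp 54,49)
jl body: not taken
add esi, eax → esi=54+49=103
add esi, eax → esi=103+49=152
xor esi, 11 → esi=152^11=147
or eax, esi → eax=49|147=179
halt.

147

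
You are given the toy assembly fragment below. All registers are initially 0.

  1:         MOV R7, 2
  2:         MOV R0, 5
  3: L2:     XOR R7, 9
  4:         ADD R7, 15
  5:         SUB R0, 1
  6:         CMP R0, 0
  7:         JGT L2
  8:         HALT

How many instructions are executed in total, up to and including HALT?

28

MOV R7, 2 → R7=2
MOV R0, 5 → R0=5
XOR R7, 9 → R7=2^9=11
ADD R7, 15 → R7=11+15=26
SUB R0, 1 → R0=5-1=4
CMP R0, 0  (cmp 4,0)
JGT L2: taken
XOR R7, 9 → R7=26^9=19
ADD R7, 15 → R7=19+15=34
SUB R0, 1 → R0=4-1=3
CMP R0, 0  (cmp 3,0)
JGT L2: taken
XOR R7, 9 → R7=34^9=43
ADD R7, 15 → R7=43+15=58
SUB R0, 1 → R0=3-1=2
CMP R0, 0  (cmp 2,0)
JGT L2: taken
XOR R7, 9 → R7=58^9=51
ADD R7, 15 → R7=51+15=66
SUB R0, 1 → R0=2-1=1
CMP R0, 0  (cmp 1,0)
JGT L2: taken
XOR R7, 9 → R7=66^9=75
ADD R7, 15 → R7=75+15=90
SUB R0, 1 → R0=1-1=0
CMP R0, 0  (cmp 0,0)
JGT L2: not taken
halt.
Total executed instructions: 28.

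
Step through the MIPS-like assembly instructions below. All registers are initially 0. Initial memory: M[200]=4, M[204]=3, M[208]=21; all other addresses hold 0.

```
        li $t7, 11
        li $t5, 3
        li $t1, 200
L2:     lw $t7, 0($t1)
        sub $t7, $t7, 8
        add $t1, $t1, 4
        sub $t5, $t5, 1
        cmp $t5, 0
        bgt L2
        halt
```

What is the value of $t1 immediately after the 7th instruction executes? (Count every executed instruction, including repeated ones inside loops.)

$t7=11
$t5=3
$t1=200
$t7=M[200]=4
$t7=4-8=-4
$t1=200+4=204
$t5=3-1=2
After step 7: $t1 = 204.

204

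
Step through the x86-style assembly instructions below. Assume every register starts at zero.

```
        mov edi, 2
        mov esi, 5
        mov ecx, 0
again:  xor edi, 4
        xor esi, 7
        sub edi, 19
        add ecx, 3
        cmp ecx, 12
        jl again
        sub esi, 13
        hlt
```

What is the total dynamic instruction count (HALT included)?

mov edi, 2 → edi=2
mov esi, 5 → esi=5
mov ecx, 0 → ecx=0
xor edi, 4 → edi=2^4=6
xor esi, 7 → esi=5^7=2
sub edi, 19 → edi=6-19=-13
add ecx, 3 → ecx=0+3=3
cmp ecx, 12  (cmp 3,12)
jl again: taken
xor edi, 4 → edi=(-13)^4=-9
xor esi, 7 → esi=2^7=5
sub edi, 19 → edi=(-9)-19=-28
add ecx, 3 → ecx=3+3=6
cmp ecx, 12  (cmp 6,12)
jl again: taken
xor edi, 4 → edi=(-28)^4=-32
xor esi, 7 → esi=5^7=2
sub edi, 19 → edi=(-32)-19=-51
add ecx, 3 → ecx=6+3=9
cmp ecx, 12  (cmp 9,12)
jl again: taken
xor edi, 4 → edi=(-51)^4=-55
xor esi, 7 → esi=2^7=5
sub edi, 19 → edi=(-55)-19=-74
add ecx, 3 → ecx=9+3=12
cmp ecx, 12  (cmp 12,12)
jl again: not taken
sub esi, 13 → esi=5-13=-8
halt.
Total executed instructions: 29.

29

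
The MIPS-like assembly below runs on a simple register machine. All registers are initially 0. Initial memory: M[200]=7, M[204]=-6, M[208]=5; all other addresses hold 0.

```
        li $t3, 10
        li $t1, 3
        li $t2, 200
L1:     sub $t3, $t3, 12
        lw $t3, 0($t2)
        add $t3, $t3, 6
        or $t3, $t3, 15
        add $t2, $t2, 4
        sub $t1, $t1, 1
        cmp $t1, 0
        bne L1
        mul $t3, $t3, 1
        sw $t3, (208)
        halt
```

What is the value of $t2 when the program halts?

$t3=10
$t1=3
$t2=200
$t3=10-12=-2
$t3=M[200]=7
$t3=7+6=13
$t3=13|15=15
$t2=200+4=204
$t1=3-1=2
cmp $t1, 0  (cmp 2,0)
bne L1: taken
$t3=15-12=3
$t3=M[204]=-6
$t3=(-6)+6=0
$t3=0|15=15
$t2=204+4=208
$t1=2-1=1
cmp $t1, 0  (cmp 1,0)
bne L1: taken
$t3=15-12=3
$t3=M[208]=5
$t3=5+6=11
$t3=11|15=15
$t2=208+4=212
$t1=1-1=0
cmp $t1, 0  (cmp 0,0)
bne L1: not taken
$t3=15*1=15
sw $t3, (208) → M[208]=15
halt.

212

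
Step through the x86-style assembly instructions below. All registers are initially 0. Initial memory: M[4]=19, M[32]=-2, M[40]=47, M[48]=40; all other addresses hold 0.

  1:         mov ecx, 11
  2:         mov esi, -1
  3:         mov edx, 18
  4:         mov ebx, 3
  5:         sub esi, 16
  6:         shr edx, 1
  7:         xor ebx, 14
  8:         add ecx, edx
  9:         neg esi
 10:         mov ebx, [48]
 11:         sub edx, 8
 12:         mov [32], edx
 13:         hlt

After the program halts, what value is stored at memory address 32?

1

ecx=11
esi=-1
edx=18
ebx=3
esi=(-1)-16=-17
edx=18>>1=9
ebx=3^14=13
ecx=11+9=20
esi=-(-17)=17
ebx=M[48]=40
edx=9-8=1
mov [32], edx → M[32]=1
halt.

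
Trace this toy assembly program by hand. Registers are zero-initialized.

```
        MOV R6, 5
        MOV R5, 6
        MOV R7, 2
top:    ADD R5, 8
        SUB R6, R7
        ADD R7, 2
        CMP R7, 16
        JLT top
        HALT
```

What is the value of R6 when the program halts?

R6=5
R5=6
R7=2
R5=6+8=14
R6=5-2=3
R7=2+2=4
CMP R7, 16  (cmp 4,16)
JLT top: taken
R5=14+8=22
R6=3-4=-1
R7=4+2=6
CMP R7, 16  (cmp 6,16)
JLT top: taken
R5=22+8=30
R6=(-1)-6=-7
R7=6+2=8
CMP R7, 16  (cmp 8,16)
JLT top: taken
R5=30+8=38
R6=(-7)-8=-15
R7=8+2=10
CMP R7, 16  (cmp 10,16)
JLT top: taken
R5=38+8=46
R6=(-15)-10=-25
R7=10+2=12
CMP R7, 16  (cmp 12,16)
JLT top: taken
R5=46+8=54
R6=(-25)-12=-37
R7=12+2=14
CMP R7, 16  (cmp 14,16)
JLT top: taken
R5=54+8=62
R6=(-37)-14=-51
R7=14+2=16
CMP R7, 16  (cmp 16,16)
JLT top: not taken
halt.

-51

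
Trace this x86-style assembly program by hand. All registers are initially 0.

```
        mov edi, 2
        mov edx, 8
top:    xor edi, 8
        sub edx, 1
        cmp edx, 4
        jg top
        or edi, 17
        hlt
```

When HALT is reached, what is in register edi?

mov edi, 2 → edi=2
mov edx, 8 → edx=8
xor edi, 8 → edi=2^8=10
sub edx, 1 → edx=8-1=7
cmp edx, 4  (cmp 7,4)
jg top: taken
xor edi, 8 → edi=10^8=2
sub edx, 1 → edx=7-1=6
cmp edx, 4  (cmp 6,4)
jg top: taken
xor edi, 8 → edi=2^8=10
sub edx, 1 → edx=6-1=5
cmp edx, 4  (cmp 5,4)
jg top: taken
xor edi, 8 → edi=10^8=2
sub edx, 1 → edx=5-1=4
cmp edx, 4  (cmp 4,4)
jg top: not taken
or edi, 17 → edi=2|17=19
halt.

19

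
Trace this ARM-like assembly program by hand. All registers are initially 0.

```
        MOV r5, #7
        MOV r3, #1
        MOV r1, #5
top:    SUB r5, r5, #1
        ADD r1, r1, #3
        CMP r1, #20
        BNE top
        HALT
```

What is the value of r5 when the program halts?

2

after MOV r5, #7: r5=7
after MOV r3, #1: r3=1
after MOV r1, #5: r1=5
after SUB r5, r5, #1: r5=7-1=6
after ADD r1, r1, #3: r1=5+3=8
CMP r1, #20  (cmp 8,20)
BNE top: taken
after SUB r5, r5, #1: r5=6-1=5
after ADD r1, r1, #3: r1=8+3=11
CMP r1, #20  (cmp 11,20)
BNE top: taken
after SUB r5, r5, #1: r5=5-1=4
after ADD r1, r1, #3: r1=11+3=14
CMP r1, #20  (cmp 14,20)
BNE top: taken
after SUB r5, r5, #1: r5=4-1=3
after ADD r1, r1, #3: r1=14+3=17
CMP r1, #20  (cmp 17,20)
BNE top: taken
after SUB r5, r5, #1: r5=3-1=2
after ADD r1, r1, #3: r1=17+3=20
CMP r1, #20  (cmp 20,20)
BNE top: not taken
halt.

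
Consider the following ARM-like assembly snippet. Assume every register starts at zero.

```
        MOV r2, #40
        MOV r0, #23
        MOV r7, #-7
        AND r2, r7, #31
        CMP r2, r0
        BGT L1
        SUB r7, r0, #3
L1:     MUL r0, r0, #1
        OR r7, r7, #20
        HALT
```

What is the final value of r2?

25

r2=40
r0=23
r7=-7
r2=(-7)&31=25
CMP r2, r0  (cmp 25,23)
BGT L1: taken
r0=23*1=23
r7=(-7)|20=-3
halt.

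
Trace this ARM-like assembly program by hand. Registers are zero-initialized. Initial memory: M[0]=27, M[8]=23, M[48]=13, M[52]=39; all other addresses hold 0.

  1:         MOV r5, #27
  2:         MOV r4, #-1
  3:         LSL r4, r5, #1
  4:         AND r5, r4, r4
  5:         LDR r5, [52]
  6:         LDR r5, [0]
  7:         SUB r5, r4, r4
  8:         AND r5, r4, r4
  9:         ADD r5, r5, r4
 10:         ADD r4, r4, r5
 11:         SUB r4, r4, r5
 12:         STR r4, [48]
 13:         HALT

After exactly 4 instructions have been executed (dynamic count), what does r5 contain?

after MOV r5, #27: r5=27
after MOV r4, #-1: r4=-1
after LSL r4, r5, #1: r4=27<<1=54
after AND r5, r4, r4: r5=54&54=54
After step 4: r5 = 54.

54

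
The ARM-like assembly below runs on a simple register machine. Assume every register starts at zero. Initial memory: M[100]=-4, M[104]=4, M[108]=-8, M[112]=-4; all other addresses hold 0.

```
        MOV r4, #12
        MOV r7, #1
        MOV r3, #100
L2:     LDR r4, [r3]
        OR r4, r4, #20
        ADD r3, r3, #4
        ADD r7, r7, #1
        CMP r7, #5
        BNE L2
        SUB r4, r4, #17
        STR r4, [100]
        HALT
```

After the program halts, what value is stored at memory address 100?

-21

MOV r4, #12 → r4=12
MOV r7, #1 → r7=1
MOV r3, #100 → r3=100
LDR r4, [r3] → r4=M[100]=-4
OR r4, r4, #20 → r4=(-4)|20=-4
ADD r3, r3, #4 → r3=100+4=104
ADD r7, r7, #1 → r7=1+1=2
CMP r7, #5  (cmp 2,5)
BNE L2: taken
LDR r4, [r3] → r4=M[104]=4
OR r4, r4, #20 → r4=4|20=20
ADD r3, r3, #4 → r3=104+4=108
ADD r7, r7, #1 → r7=2+1=3
CMP r7, #5  (cmp 3,5)
BNE L2: taken
LDR r4, [r3] → r4=M[108]=-8
OR r4, r4, #20 → r4=(-8)|20=-4
ADD r3, r3, #4 → r3=108+4=112
ADD r7, r7, #1 → r7=3+1=4
CMP r7, #5  (cmp 4,5)
BNE L2: taken
LDR r4, [r3] → r4=M[112]=-4
OR r4, r4, #20 → r4=(-4)|20=-4
ADD r3, r3, #4 → r3=112+4=116
ADD r7, r7, #1 → r7=4+1=5
CMP r7, #5  (cmp 5,5)
BNE L2: not taken
SUB r4, r4, #17 → r4=(-4)-17=-21
STR r4, [100] → M[100]=-21
halt.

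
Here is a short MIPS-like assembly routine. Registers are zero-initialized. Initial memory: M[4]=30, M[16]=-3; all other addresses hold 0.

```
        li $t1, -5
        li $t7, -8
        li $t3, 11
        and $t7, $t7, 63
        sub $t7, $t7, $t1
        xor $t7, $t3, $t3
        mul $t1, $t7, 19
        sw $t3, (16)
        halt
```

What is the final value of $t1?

after li $t1, -5: $t1=-5
after li $t7, -8: $t7=-8
after li $t3, 11: $t3=11
after and $t7, $t7, 63: $t7=(-8)&63=56
after sub $t7, $t7, $t1: $t7=56-(-5)=61
after xor $t7, $t3, $t3: $t7=11^11=0
after mul $t1, $t7, 19: $t1=0*19=0
sw $t3, (16) → M[16]=11
halt.

0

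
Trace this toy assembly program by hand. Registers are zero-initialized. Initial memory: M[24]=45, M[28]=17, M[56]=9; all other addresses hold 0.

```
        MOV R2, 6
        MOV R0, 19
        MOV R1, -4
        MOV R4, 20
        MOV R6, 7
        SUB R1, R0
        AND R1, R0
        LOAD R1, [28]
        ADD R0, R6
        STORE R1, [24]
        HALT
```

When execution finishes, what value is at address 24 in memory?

17

after MOV R2, 6: R2=6
after MOV R0, 19: R0=19
after MOV R1, -4: R1=-4
after MOV R4, 20: R4=20
after MOV R6, 7: R6=7
after SUB R1, R0: R1=(-4)-19=-23
after AND R1, R0: R1=(-23)&19=1
after LOAD R1, [28]: R1=M[28]=17
after ADD R0, R6: R0=19+7=26
STORE R1, [24] → M[24]=17
halt.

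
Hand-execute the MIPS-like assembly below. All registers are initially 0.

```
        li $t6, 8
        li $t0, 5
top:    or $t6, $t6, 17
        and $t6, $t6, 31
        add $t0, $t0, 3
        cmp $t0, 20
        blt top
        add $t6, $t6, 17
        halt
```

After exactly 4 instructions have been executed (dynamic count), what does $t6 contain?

25

$t6=8
$t0=5
$t6=8|17=25
$t6=25&31=25
After step 4: $t6 = 25.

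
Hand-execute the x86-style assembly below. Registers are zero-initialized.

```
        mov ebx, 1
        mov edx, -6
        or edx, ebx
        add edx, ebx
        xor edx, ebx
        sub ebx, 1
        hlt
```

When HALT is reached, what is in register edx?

-3

mov ebx, 1 → ebx=1
mov edx, -6 → edx=-6
or edx, ebx → edx=(-6)|1=-5
add edx, ebx → edx=(-5)+1=-4
xor edx, ebx → edx=(-4)^1=-3
sub ebx, 1 → ebx=1-1=0
halt.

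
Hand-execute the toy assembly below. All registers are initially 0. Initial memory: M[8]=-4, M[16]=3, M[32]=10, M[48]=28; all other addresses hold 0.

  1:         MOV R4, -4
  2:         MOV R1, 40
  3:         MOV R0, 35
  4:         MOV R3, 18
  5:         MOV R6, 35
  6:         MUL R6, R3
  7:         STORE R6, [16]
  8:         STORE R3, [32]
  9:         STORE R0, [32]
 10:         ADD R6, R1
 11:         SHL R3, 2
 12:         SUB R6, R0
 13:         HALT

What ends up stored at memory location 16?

after MOV R4, -4: R4=-4
after MOV R1, 40: R1=40
after MOV R0, 35: R0=35
after MOV R3, 18: R3=18
after MOV R6, 35: R6=35
after MUL R6, R3: R6=35*18=630
STORE R6, [16] → M[16]=630
STORE R3, [32] → M[32]=18
STORE R0, [32] → M[32]=35
after ADD R6, R1: R6=630+40=670
after SHL R3, 2: R3=18<<2=72
after SUB R6, R0: R6=670-35=635
halt.

630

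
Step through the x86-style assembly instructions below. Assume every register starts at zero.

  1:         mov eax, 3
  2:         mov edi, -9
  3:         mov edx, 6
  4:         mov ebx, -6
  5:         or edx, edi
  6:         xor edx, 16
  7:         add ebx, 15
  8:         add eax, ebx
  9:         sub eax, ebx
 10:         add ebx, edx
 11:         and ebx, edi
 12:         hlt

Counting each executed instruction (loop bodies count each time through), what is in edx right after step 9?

-25

mov eax, 3 → eax=3
mov edi, -9 → edi=-9
mov edx, 6 → edx=6
mov ebx, -6 → ebx=-6
or edx, edi → edx=6|(-9)=-9
xor edx, 16 → edx=(-9)^16=-25
add ebx, 15 → ebx=(-6)+15=9
add eax, ebx → eax=3+9=12
sub eax, ebx → eax=12-9=3
After step 9: edx = -25.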